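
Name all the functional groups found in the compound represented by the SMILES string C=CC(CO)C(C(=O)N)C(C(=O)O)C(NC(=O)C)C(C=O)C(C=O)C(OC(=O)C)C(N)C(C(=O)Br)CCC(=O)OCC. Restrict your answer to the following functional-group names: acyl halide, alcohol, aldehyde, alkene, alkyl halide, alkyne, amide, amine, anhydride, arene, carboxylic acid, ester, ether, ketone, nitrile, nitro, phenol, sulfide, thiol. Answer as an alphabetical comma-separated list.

acyl halide, alcohol, aldehyde, alkene, amide, amine, carboxylic acid, ester

C=C double bond → alkene.
pendant –CH2OH on an sp³ backbone C → alcohol.
pendant –CONH2: carbonyl C bonded to C and N → amide.
pendant –COOH: carbonyl C bonded to C and –OH → carboxylic acid.
pendant –NHC(=O)CH3: N bonded to a carbonyl → amide (not amine).
pendant –CHO: carbonyl C bonded to C and H → aldehyde.
pendant –CHO: carbonyl C bonded to C and H → aldehyde.
pendant –OC(=O)CH3: an acyloxy group → ester.
–NH2 on an sp³ carbon with no adjacent C=O → amine.
pendant –C(=O)X: carbonyl C bonded to C and halogen → acyl halide.
–C(=O)OCH2CH3: carbonyl C bonded to C and to –OEt → ester.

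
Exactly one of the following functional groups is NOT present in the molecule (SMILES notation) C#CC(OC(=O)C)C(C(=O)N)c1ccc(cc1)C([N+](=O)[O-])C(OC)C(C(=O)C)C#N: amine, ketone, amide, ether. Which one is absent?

amine

amide: present (CH(CONH2) — pendant –CONH2: carbonyl C bonded to C and N → amide).
ketone: present (CH(COCH3) — pendant –COCH3: carbonyl C bonded to two carbons → ketone).
ether: present (CH(OCH3) — pendant –OCH3: C–O–C with sp³ C, no adjacent C=O → ether).
amine: absent. In CH(CONH2), the nitrogen is bonded directly to a carbonyl carbon, making it part of an amide, not a free amine.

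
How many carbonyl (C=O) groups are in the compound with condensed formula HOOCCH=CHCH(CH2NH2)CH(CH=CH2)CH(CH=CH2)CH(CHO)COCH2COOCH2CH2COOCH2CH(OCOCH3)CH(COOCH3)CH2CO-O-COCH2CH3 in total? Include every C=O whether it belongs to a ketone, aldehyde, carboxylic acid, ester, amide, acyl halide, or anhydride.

HOOC: carboxylic acid, 1 C=O (running total 1).
CH(CHO): aldehyde, 1 C=O (running total 2).
CO: ketone, 1 C=O (running total 3).
CH2COOCH2: ester, 1 C=O (running total 4).
CH2COOCH2: ester, 1 C=O (running total 5).
CH(OCOCH3): ester, 1 C=O (running total 6).
CH(COOCH3): ester, 1 C=O (running total 7).
CH2CO-O-COCH2: anhydride, 2 C=O (running total 9).

9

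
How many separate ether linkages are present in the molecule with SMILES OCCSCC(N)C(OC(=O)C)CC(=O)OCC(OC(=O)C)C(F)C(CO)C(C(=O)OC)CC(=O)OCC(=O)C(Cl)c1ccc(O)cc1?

Reading the structure from left to right:
  HOCH2: HO– on an sp³ carbon → alcohol.
  CH2SCH2: C–S–C linkage → sulfide (thioether).
  CH(NH2): –NH2 on an sp³ carbon with no adjacent C=O → amine.
  CH(OCOCH3): pendant –OC(=O)CH3: an acyloxy group → ester.
  CH2COOCH2: –C(=O)–O–C with C on the carbonyl side → ester.
  CH(OCOCH3): pendant –OC(=O)CH3: an acyloxy group → ester.
  CH(F): halogen on an sp³ carbon → alkyl halide.
  CH(CH2OH): pendant –CH2OH on an sp³ backbone C → alcohol.
  CH(COOCH3): pendant –COOCH3: carbonyl C bonded to C and –OCH3 → ester.
  CH2COOCH2: –C(=O)–O–C with C on the carbonyl side → ester.
  CO: –C(=O)– with carbon on both sides → ketone.
  CH(Cl): halogen on an sp³ carbon → alkyl halide.
  C6H4OH: –OH attached directly to an aromatic ring → phenol (not alcohol); the ring itself is an arene.
No segment is a ether: HOCH2 is alcohol, not ether; CH2SCH2 is sulfide, not ether; CH(OCOCH3) is ester, not ether. → 0.

0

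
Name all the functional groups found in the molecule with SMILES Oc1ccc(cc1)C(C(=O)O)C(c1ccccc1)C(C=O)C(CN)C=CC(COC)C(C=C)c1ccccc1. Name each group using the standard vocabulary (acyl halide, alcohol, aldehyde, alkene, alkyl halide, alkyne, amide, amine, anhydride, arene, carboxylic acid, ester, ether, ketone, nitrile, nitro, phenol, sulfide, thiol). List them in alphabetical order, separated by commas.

aldehyde, alkene, amine, arene, carboxylic acid, ether, phenol

–OH attached directly to an aromatic ring → phenol (not alcohol); the ring itself is an arene.
pendant –COOH: carbonyl C bonded to C and –OH → carboxylic acid.
pendant –C6H5: benzene ring → arene.
pendant –CHO: carbonyl C bonded to C and H → aldehyde.
pendant –CH2NH2: N on sp³ C, no adjacent C=O → amine.
C=C double bond → alkene.
pendant –CH2OCH3: C–O–C linkage → ether.
pendant –CH=CH2: C=C double bond → alkene.
–C6H5 phenyl ring → arene.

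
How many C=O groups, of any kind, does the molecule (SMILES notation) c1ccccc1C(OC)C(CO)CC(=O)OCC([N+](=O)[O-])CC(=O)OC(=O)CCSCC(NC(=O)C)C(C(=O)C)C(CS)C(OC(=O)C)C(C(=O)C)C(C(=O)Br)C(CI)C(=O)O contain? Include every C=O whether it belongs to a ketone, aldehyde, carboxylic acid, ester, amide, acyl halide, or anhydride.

CH2COOCH2: ester, 1 C=O (running total 1).
CH2CO-O-COCH2: anhydride, 2 C=O (running total 3).
CH(NHCOCH3): amide, 1 C=O (running total 4).
CH(COCH3): ketone, 1 C=O (running total 5).
CH(OCOCH3): ester, 1 C=O (running total 6).
CH(COCH3): ketone, 1 C=O (running total 7).
CH(COBr): acyl halide, 1 C=O (running total 8).
COOH: carboxylic acid, 1 C=O (running total 9).

9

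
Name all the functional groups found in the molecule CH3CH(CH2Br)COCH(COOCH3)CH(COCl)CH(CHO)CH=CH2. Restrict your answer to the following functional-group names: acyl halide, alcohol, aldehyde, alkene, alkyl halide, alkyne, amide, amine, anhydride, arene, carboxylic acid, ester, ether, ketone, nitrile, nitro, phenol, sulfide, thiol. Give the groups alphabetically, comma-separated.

Reading the structure from left to right:
  CH(CH2Br): pendant –CH2X: halogen on sp³ carbon → alkyl halide.
  CO: –C(=O)– with carbon on both sides → ketone.
  CH(COOCH3): pendant –COOCH3: carbonyl C bonded to C and –OCH3 → ester.
  CH(COCl): pendant –C(=O)X: carbonyl C bonded to C and halogen → acyl halide.
  CH(CHO): pendant –CHO: carbonyl C bonded to C and H → aldehyde.
  CH=CH2: C=C double bond → alkene.

acyl halide, aldehyde, alkene, alkyl halide, ester, ketone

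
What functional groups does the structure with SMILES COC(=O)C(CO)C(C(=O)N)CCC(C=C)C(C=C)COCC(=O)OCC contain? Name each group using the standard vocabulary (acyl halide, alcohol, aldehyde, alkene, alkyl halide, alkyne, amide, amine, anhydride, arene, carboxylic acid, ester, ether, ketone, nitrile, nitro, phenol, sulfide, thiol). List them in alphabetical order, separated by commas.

CH3O–C(=O)–: carbonyl C bonded to C and to –OCH3 → ester (not ketone + ether).
pendant –CH2OH on an sp³ backbone C → alcohol.
pendant –CONH2: carbonyl C bonded to C and N → amide.
pendant –CH=CH2: C=C double bond → alkene.
pendant –CH=CH2: C=C double bond → alkene.
C–O–C with sp³ carbons on both sides and no adjacent C=O → ether.
–C(=O)OCH2CH3: carbonyl C bonded to C and to –OEt → ester.

alcohol, alkene, amide, ester, ether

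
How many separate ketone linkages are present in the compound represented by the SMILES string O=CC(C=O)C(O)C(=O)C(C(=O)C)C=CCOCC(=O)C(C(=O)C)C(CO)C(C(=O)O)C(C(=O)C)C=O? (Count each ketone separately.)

Working along the chain:
  OHC: terminal –CHO: carbonyl C bonded to H and C → aldehyde.
  CH(CHO): pendant –CHO: carbonyl C bonded to C and H → aldehyde.
  CH(OH): –OH on an sp³ carbon → alcohol (secondary).
  CO: –C(=O)– with carbon on both sides → ketone.
  CH(COCH3): pendant –COCH3: carbonyl C bonded to two carbons → ketone.
  CH=CH: C=C double bond → alkene.
  CH2OCH2: C–O–C with sp³ carbons on both sides and no adjacent C=O → ether.
  CO: –C(=O)– with carbon on both sides → ketone.
  CH(COCH3): pendant –COCH3: carbonyl C bonded to two carbons → ketone.
  CH(CH2OH): pendant –CH2OH on an sp³ backbone C → alcohol.
  CH(COOH): pendant –COOH: carbonyl C bonded to C and –OH → carboxylic acid.
  CH(COCH3): pendant –COCH3: carbonyl C bonded to two carbons → ketone.
  CHO: terminal –CHO: carbonyl C bonded to H and C → aldehyde.
Ketone appears at: CO, CH(COCH3), CO, CH(COCH3), CH(COCH3) → 5.

5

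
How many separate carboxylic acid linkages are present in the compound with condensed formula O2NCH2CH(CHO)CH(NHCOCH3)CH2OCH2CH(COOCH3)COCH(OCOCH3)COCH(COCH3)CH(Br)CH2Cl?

Taking each segment in turn:
  O2NCH2: –NO2 on carbon → nitro group.
  CH(CHO): pendant –CHO: carbonyl C bonded to C and H → aldehyde.
  CH(NHCOCH3): pendant –NHC(=O)CH3: N bonded to a carbonyl → amide (not amine).
  CH2OCH2: C–O–C with sp³ carbons on both sides and no adjacent C=O → ether.
  CH(COOCH3): pendant –COOCH3: carbonyl C bonded to C and –OCH3 → ester.
  CO: –C(=O)– with carbon on both sides → ketone.
  CH(OCOCH3): pendant –OC(=O)CH3: an acyloxy group → ester.
  CO: –C(=O)– with carbon on both sides → ketone.
  CH(COCH3): pendant –COCH3: carbonyl C bonded to two carbons → ketone.
  CH(Br): halogen on an sp³ carbon → alkyl halide.
  CH2Cl: halogen on an sp³ carbon → alkyl halide.
No segment is a carboxylic acid: CH(CHO) is aldehyde, not carboxylic acid; CH(NHCOCH3) is amide, not carboxylic acid; CH(COOCH3) is ester, not carboxylic acid. → 0.

0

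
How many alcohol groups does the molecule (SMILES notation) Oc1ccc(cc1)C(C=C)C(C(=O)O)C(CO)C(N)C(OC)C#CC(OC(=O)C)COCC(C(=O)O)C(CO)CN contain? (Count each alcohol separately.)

2

–OH attached directly to an aromatic ring → phenol (not alcohol); the ring itself is an arene.
pendant –CH=CH2: C=C double bond → alkene.
pendant –COOH: carbonyl C bonded to C and –OH → carboxylic acid.
pendant –CH2OH on an sp³ backbone C → alcohol.
–NH2 on an sp³ carbon with no adjacent C=O → amine.
pendant –OCH3: C–O–C with sp³ C, no adjacent C=O → ether.
C≡C triple bond → alkyne.
pendant –OC(=O)CH3: an acyloxy group → ester.
C–O–C with sp³ carbons on both sides and no adjacent C=O → ether.
pendant –COOH: carbonyl C bonded to C and –OH → carboxylic acid.
pendant –CH2OH on an sp³ backbone C → alcohol.
–NH2 on an sp³ carbon with no adjacent C=O → amine.
Alcohol appears at: CH(CH2OH), CH(CH2OH) → 2.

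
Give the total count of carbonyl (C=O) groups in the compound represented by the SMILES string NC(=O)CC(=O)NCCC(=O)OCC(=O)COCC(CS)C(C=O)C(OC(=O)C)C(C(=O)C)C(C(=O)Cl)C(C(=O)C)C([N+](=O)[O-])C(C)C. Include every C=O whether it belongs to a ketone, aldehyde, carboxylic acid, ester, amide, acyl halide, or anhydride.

9

H2NCO: amide, 1 C=O (running total 1).
CH2CONHCH2: amide, 1 C=O (running total 2).
CH2COOCH2: ester, 1 C=O (running total 3).
CO: ketone, 1 C=O (running total 4).
CH(CHO): aldehyde, 1 C=O (running total 5).
CH(OCOCH3): ester, 1 C=O (running total 6).
CH(COCH3): ketone, 1 C=O (running total 7).
CH(COCl): acyl halide, 1 C=O (running total 8).
CH(COCH3): ketone, 1 C=O (running total 9).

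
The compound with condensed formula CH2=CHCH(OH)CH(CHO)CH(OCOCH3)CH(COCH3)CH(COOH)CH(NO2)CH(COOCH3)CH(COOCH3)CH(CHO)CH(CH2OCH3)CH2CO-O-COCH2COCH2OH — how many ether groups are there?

1

C=C double bond → alkene.
–OH on an sp³ carbon → alcohol (secondary).
pendant –CHO: carbonyl C bonded to C and H → aldehyde.
pendant –OC(=O)CH3: an acyloxy group → ester.
pendant –COCH3: carbonyl C bonded to two carbons → ketone.
pendant –COOH: carbonyl C bonded to C and –OH → carboxylic acid.
–NO2 on an sp³ carbon → nitro (the N=O is not a carbonyl).
pendant –COOCH3: carbonyl C bonded to C and –OCH3 → ester.
pendant –COOCH3: carbonyl C bonded to C and –OCH3 → ester.
pendant –CHO: carbonyl C bonded to C and H → aldehyde.
pendant –CH2OCH3: C–O–C linkage → ether.
two acyl groups sharing one oxygen, –C(=O)–O–C(=O)– → anhydride.
–C(=O)– with carbon on both sides → ketone.
–OH on an sp³ carbon → alcohol.
Ether appears at: CH(CH2OCH3) → 1.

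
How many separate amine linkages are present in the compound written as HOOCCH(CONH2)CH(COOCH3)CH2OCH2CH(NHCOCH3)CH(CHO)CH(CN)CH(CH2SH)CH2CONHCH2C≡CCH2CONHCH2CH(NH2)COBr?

Taking each segment in turn:
  HOOC: –COOH: carbonyl C bonded to –OH and C → carboxylic acid (the –OH is not a separate alcohol).
  CH(CONH2): pendant –CONH2: carbonyl C bonded to C and N → amide.
  CH(COOCH3): pendant –COOCH3: carbonyl C bonded to C and –OCH3 → ester.
  CH2OCH2: C–O–C with sp³ carbons on both sides and no adjacent C=O → ether.
  CH(NHCOCH3): pendant –NHC(=O)CH3: N bonded to a carbonyl → amide (not amine).
  CH(CHO): pendant –CHO: carbonyl C bonded to C and H → aldehyde.
  CH(CN): pendant –C≡N: nitrile.
  CH(CH2SH): pendant –CH2SH → thiol.
  CH2CONHCH2: –C(=O)–N– linkage → amide (the N is not an amine).
  C≡C: C≡C triple bond → alkyne.
  CH2CONHCH2: –C(=O)–N– linkage → amide (the N is not an amine).
  CH(NH2): –NH2 on an sp³ carbon with no adjacent C=O → amine.
  COBr: –C(=O)Br: carbonyl C bonded to C and to a halogen → acyl halide (not alkyl halide).
Amine appears at: CH(NH2) → 1.

1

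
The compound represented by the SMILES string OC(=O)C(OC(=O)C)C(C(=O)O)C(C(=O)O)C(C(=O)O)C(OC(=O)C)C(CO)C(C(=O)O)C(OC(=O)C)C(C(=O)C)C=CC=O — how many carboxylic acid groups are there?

–COOH: carbonyl C bonded to –OH and C → carboxylic acid (the –OH is not a separate alcohol).
pendant –OC(=O)CH3: an acyloxy group → ester.
pendant –COOH: carbonyl C bonded to C and –OH → carboxylic acid.
pendant –COOH: carbonyl C bonded to C and –OH → carboxylic acid.
pendant –COOH: carbonyl C bonded to C and –OH → carboxylic acid.
pendant –OC(=O)CH3: an acyloxy group → ester.
pendant –CH2OH on an sp³ backbone C → alcohol.
pendant –COOH: carbonyl C bonded to C and –OH → carboxylic acid.
pendant –OC(=O)CH3: an acyloxy group → ester.
pendant –COCH3: carbonyl C bonded to two carbons → ketone.
C=C double bond → alkene.
terminal –CHO: carbonyl C bonded to H and C → aldehyde.
Carboxylic acid appears at: HOOC, CH(COOH), CH(COOH), CH(COOH), CH(COOH) → 5.

5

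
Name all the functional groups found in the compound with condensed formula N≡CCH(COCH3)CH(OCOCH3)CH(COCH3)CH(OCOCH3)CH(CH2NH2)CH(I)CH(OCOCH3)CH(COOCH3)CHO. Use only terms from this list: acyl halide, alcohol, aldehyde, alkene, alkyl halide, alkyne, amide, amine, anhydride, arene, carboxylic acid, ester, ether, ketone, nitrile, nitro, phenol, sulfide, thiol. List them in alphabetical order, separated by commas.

N≡C–: carbon triple-bonded to nitrogen → nitrile.
pendant –COCH3: carbonyl C bonded to two carbons → ketone.
pendant –OC(=O)CH3: an acyloxy group → ester.
pendant –COCH3: carbonyl C bonded to two carbons → ketone.
pendant –OC(=O)CH3: an acyloxy group → ester.
pendant –CH2NH2: N on sp³ C, no adjacent C=O → amine.
halogen on an sp³ carbon → alkyl halide.
pendant –OC(=O)CH3: an acyloxy group → ester.
pendant –COOCH3: carbonyl C bonded to C and –OCH3 → ester.
terminal –CHO: carbonyl C bonded to H and C → aldehyde.

aldehyde, alkyl halide, amine, ester, ketone, nitrile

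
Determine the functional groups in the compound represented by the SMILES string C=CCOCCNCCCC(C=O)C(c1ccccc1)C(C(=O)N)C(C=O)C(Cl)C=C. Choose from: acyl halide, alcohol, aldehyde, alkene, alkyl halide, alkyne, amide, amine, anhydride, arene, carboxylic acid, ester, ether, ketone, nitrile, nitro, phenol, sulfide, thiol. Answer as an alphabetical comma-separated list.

Working along the chain:
  CH2=CH: C=C double bond → alkene.
  CH2OCH2: C–O–C with sp³ carbons on both sides and no adjacent C=O → ether.
  CH2NHCH2: C–N–C with sp³ carbons and no adjacent C=O → amine (secondary).
  CH(CHO): pendant –CHO: carbonyl C bonded to C and H → aldehyde.
  CH(C6H5): pendant –C6H5: benzene ring → arene.
  CH(CONH2): pendant –CONH2: carbonyl C bonded to C and N → amide.
  CH(CHO): pendant –CHO: carbonyl C bonded to C and H → aldehyde.
  CH(Cl): halogen on an sp³ carbon → alkyl halide.
  CH=CH2: C=C double bond → alkene.

aldehyde, alkene, alkyl halide, amide, amine, arene, ether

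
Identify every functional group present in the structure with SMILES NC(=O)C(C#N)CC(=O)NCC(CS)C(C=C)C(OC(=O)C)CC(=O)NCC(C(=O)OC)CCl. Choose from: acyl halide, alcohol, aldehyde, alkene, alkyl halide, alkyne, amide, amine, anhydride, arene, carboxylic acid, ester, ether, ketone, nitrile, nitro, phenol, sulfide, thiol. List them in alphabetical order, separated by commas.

Reading the structure from left to right:
  H2NCO: –C(=O)NH2: carbonyl C bonded to C and to N → amide (the N is not a separate amine).
  CH(CN): pendant –C≡N: nitrile.
  CH2CONHCH2: –C(=O)–N– linkage → amide (the N is not an amine).
  CH(CH2SH): pendant –CH2SH → thiol.
  CH(CH=CH2): pendant –CH=CH2: C=C double bond → alkene.
  CH(OCOCH3): pendant –OC(=O)CH3: an acyloxy group → ester.
  CH2CONHCH2: –C(=O)–N– linkage → amide (the N is not an amine).
  CH(COOCH3): pendant –COOCH3: carbonyl C bonded to C and –OCH3 → ester.
  CH2Cl: halogen on an sp³ carbon → alkyl halide.

alkene, alkyl halide, amide, ester, nitrile, thiol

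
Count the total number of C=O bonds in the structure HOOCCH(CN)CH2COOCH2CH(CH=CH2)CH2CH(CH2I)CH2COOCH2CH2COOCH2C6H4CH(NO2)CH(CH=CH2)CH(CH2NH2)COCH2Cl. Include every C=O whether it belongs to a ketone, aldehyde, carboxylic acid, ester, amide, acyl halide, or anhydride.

HOOC: carboxylic acid, 1 C=O (running total 1).
CH2COOCH2: ester, 1 C=O (running total 2).
CH2COOCH2: ester, 1 C=O (running total 3).
CH2COOCH2: ester, 1 C=O (running total 4).
CO: ketone, 1 C=O (running total 5).

5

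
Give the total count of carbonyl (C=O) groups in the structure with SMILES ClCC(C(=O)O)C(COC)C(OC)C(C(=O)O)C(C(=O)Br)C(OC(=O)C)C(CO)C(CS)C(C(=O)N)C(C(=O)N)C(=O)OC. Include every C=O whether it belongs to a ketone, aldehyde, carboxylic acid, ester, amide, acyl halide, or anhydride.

CH(COOH): carboxylic acid, 1 C=O (running total 1).
CH(COOH): carboxylic acid, 1 C=O (running total 2).
CH(COBr): acyl halide, 1 C=O (running total 3).
CH(OCOCH3): ester, 1 C=O (running total 4).
CH(CONH2): amide, 1 C=O (running total 5).
CH(CONH2): amide, 1 C=O (running total 6).
COOCH3: ester, 1 C=O (running total 7).

7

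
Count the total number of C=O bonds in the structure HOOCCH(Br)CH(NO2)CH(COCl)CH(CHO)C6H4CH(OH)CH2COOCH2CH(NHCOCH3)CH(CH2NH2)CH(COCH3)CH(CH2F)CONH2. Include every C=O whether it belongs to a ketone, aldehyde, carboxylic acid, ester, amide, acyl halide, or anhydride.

7

HOOC: carboxylic acid, 1 C=O (running total 1).
CH(COCl): acyl halide, 1 C=O (running total 2).
CH(CHO): aldehyde, 1 C=O (running total 3).
CH2COOCH2: ester, 1 C=O (running total 4).
CH(NHCOCH3): amide, 1 C=O (running total 5).
CH(COCH3): ketone, 1 C=O (running total 6).
CONH2: amide, 1 C=O (running total 7).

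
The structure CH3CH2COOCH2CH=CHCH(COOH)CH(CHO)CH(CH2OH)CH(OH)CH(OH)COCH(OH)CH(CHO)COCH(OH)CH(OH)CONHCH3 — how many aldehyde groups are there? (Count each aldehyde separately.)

2

–C(=O)–O–C with C on the carbonyl side → ester.
C=C double bond → alkene.
pendant –COOH: carbonyl C bonded to C and –OH → carboxylic acid.
pendant –CHO: carbonyl C bonded to C and H → aldehyde.
pendant –CH2OH on an sp³ backbone C → alcohol.
–OH on an sp³ carbon → alcohol (secondary).
–OH on an sp³ carbon → alcohol (secondary).
–C(=O)– with carbon on both sides → ketone.
–OH on an sp³ carbon → alcohol (secondary).
pendant –CHO: carbonyl C bonded to C and H → aldehyde.
–C(=O)– with carbon on both sides → ketone.
–OH on an sp³ carbon → alcohol (secondary).
–OH on an sp³ carbon → alcohol (secondary).
–C(=O)NHCH3: carbonyl C bonded to C and to N → amide (the N is not an amine).
Aldehyde appears at: CH(CHO), CH(CHO) → 2.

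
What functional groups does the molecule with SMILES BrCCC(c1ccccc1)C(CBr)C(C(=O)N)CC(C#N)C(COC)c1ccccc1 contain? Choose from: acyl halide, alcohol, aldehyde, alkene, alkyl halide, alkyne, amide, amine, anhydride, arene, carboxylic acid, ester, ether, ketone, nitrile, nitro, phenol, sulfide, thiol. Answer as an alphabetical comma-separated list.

alkyl halide, amide, arene, ether, nitrile

halogen on an sp³ carbon → alkyl halide.
pendant –C6H5: benzene ring → arene.
pendant –CH2X: halogen on sp³ carbon → alkyl halide.
pendant –CONH2: carbonyl C bonded to C and N → amide.
pendant –C≡N: nitrile.
pendant –CH2OCH3: C–O–C linkage → ether.
–C6H5 phenyl ring → arene.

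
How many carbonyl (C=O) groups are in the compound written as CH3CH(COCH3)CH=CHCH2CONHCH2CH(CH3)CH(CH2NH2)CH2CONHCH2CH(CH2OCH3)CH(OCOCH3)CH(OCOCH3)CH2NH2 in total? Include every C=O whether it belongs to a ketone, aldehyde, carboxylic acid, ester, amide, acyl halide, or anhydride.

5

CH(COCH3): ketone, 1 C=O (running total 1).
CH2CONHCH2: amide, 1 C=O (running total 2).
CH2CONHCH2: amide, 1 C=O (running total 3).
CH(OCOCH3): ester, 1 C=O (running total 4).
CH(OCOCH3): ester, 1 C=O (running total 5).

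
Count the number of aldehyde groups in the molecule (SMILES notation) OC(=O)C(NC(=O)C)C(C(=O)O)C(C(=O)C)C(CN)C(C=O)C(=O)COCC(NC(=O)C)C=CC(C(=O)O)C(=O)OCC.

1

Reading the structure from left to right:
  HOOC: –COOH: carbonyl C bonded to –OH and C → carboxylic acid (the –OH is not a separate alcohol).
  CH(NHCOCH3): pendant –NHC(=O)CH3: N bonded to a carbonyl → amide (not amine).
  CH(COOH): pendant –COOH: carbonyl C bonded to C and –OH → carboxylic acid.
  CH(COCH3): pendant –COCH3: carbonyl C bonded to two carbons → ketone.
  CH(CH2NH2): pendant –CH2NH2: N on sp³ C, no adjacent C=O → amine.
  CH(CHO): pendant –CHO: carbonyl C bonded to C and H → aldehyde.
  CO: –C(=O)– with carbon on both sides → ketone.
  CH2OCH2: C–O–C with sp³ carbons on both sides and no adjacent C=O → ether.
  CH(NHCOCH3): pendant –NHC(=O)CH3: N bonded to a carbonyl → amide (not amine).
  CH=CH: C=C double bond → alkene.
  CH(COOH): pendant –COOH: carbonyl C bonded to C and –OH → carboxylic acid.
  COOCH2CH3: –C(=O)OCH2CH3: carbonyl C bonded to C and to –OEt → ester.
Aldehyde appears at: CH(CHO) → 1.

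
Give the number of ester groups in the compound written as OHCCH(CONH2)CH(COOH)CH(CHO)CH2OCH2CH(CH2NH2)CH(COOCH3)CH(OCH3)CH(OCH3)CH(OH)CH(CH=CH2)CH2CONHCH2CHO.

Reading the structure from left to right:
  OHC: terminal –CHO: carbonyl C bonded to H and C → aldehyde.
  CH(CONH2): pendant –CONH2: carbonyl C bonded to C and N → amide.
  CH(COOH): pendant –COOH: carbonyl C bonded to C and –OH → carboxylic acid.
  CH(CHO): pendant –CHO: carbonyl C bonded to C and H → aldehyde.
  CH2OCH2: C–O–C with sp³ carbons on both sides and no adjacent C=O → ether.
  CH(CH2NH2): pendant –CH2NH2: N on sp³ C, no adjacent C=O → amine.
  CH(COOCH3): pendant –COOCH3: carbonyl C bonded to C and –OCH3 → ester.
  CH(OCH3): pendant –OCH3: C–O–C with sp³ C, no adjacent C=O → ether.
  CH(OCH3): pendant –OCH3: C–O–C with sp³ C, no adjacent C=O → ether.
  CH(OH): –OH on an sp³ carbon → alcohol (secondary).
  CH(CH=CH2): pendant –CH=CH2: C=C double bond → alkene.
  CH2CONHCH2: –C(=O)–N– linkage → amide (the N is not an amine).
  CHO: terminal –CHO: carbonyl C bonded to H and C → aldehyde.
Ester appears at: CH(COOCH3) → 1.

1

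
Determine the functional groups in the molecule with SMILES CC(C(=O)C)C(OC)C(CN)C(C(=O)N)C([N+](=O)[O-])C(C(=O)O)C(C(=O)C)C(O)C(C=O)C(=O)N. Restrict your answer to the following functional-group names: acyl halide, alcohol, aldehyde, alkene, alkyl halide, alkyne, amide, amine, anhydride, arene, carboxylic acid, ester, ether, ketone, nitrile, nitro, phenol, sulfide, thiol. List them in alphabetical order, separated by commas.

alcohol, aldehyde, amide, amine, carboxylic acid, ether, ketone, nitro

Taking each segment in turn:
  CH(COCH3): pendant –COCH3: carbonyl C bonded to two carbons → ketone.
  CH(OCH3): pendant –OCH3: C–O–C with sp³ C, no adjacent C=O → ether.
  CH(CH2NH2): pendant –CH2NH2: N on sp³ C, no adjacent C=O → amine.
  CH(CONH2): pendant –CONH2: carbonyl C bonded to C and N → amide.
  CH(NO2): –NO2 on an sp³ carbon → nitro (the N=O is not a carbonyl).
  CH(COOH): pendant –COOH: carbonyl C bonded to C and –OH → carboxylic acid.
  CH(COCH3): pendant –COCH3: carbonyl C bonded to two carbons → ketone.
  CH(OH): –OH on an sp³ carbon → alcohol (secondary).
  CH(CHO): pendant –CHO: carbonyl C bonded to C and H → aldehyde.
  CONH2: –C(=O)NH2: carbonyl C bonded to C and to N → amide (the N is not a separate amine).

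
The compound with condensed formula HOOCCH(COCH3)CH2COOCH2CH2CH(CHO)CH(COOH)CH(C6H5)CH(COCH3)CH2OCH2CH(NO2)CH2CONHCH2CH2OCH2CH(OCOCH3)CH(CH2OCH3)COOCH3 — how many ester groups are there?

–COOH: carbonyl C bonded to –OH and C → carboxylic acid (the –OH is not a separate alcohol).
pendant –COCH3: carbonyl C bonded to two carbons → ketone.
–C(=O)–O–C with C on the carbonyl side → ester.
pendant –CHO: carbonyl C bonded to C and H → aldehyde.
pendant –COOH: carbonyl C bonded to C and –OH → carboxylic acid.
pendant –C6H5: benzene ring → arene.
pendant –COCH3: carbonyl C bonded to two carbons → ketone.
C–O–C with sp³ carbons on both sides and no adjacent C=O → ether.
–NO2 on an sp³ carbon → nitro (the N=O is not a carbonyl).
–C(=O)–N– linkage → amide (the N is not an amine).
C–O–C with sp³ carbons on both sides and no adjacent C=O → ether.
pendant –OC(=O)CH3: an acyloxy group → ester.
pendant –CH2OCH3: C–O–C linkage → ether.
–C(=O)OCH3: carbonyl C bonded to C and to –OCH3 → ester (not ketone + ether).
Ester appears at: CH2COOCH2, CH(OCOCH3), COOCH3 → 3.

3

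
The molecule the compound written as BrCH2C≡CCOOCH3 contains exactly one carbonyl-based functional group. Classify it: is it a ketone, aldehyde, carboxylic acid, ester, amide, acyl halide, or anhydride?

ester

The carbonyl is in the COOCH3 segment: –C(=O)OCH3: carbonyl C bonded to C and to –OCH3 → ester (not ketone + ether).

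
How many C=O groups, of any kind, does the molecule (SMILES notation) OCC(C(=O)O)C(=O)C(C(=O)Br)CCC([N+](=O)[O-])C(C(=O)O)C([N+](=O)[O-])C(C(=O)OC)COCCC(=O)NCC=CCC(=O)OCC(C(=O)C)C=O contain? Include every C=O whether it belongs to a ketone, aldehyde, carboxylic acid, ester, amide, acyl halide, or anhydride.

CH(COOH): carboxylic acid, 1 C=O (running total 1).
CO: ketone, 1 C=O (running total 2).
CH(COBr): acyl halide, 1 C=O (running total 3).
CH(COOH): carboxylic acid, 1 C=O (running total 4).
CH(COOCH3): ester, 1 C=O (running total 5).
CH2CONHCH2: amide, 1 C=O (running total 6).
CH2COOCH2: ester, 1 C=O (running total 7).
CH(COCH3): ketone, 1 C=O (running total 8).
CHO: aldehyde, 1 C=O (running total 9).

9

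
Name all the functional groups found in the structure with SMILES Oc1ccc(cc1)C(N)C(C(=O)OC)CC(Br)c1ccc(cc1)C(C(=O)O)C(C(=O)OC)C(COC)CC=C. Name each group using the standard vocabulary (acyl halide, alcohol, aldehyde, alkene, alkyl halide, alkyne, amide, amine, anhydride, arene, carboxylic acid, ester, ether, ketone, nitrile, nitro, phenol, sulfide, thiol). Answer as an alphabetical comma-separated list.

Working along the chain:
  HOC6H4: –OH attached directly to an aromatic ring → phenol (not alcohol); the ring itself is an arene.
  CH(NH2): –NH2 on an sp³ carbon with no adjacent C=O → amine.
  CH(COOCH3): pendant –COOCH3: carbonyl C bonded to C and –OCH3 → ester.
  CH(Br): halogen on an sp³ carbon → alkyl halide.
  C6H4: para-disubstituted benzene ring → arene.
  CH(COOH): pendant –COOH: carbonyl C bonded to C and –OH → carboxylic acid.
  CH(COOCH3): pendant –COOCH3: carbonyl C bonded to C and –OCH3 → ester.
  CH(CH2OCH3): pendant –CH2OCH3: C–O–C linkage → ether.
  CH=CH2: C=C double bond → alkene.

alkene, alkyl halide, amine, arene, carboxylic acid, ester, ether, phenol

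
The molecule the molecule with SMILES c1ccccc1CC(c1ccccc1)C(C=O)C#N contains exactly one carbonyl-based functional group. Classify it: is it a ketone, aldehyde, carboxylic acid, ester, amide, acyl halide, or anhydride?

The carbonyl is in the CH(CHO) segment: pendant –CHO: carbonyl C bonded to C and H → aldehyde.

aldehyde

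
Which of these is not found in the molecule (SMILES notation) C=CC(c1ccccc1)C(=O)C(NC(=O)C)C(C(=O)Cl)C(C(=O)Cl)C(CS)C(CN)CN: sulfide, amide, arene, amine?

sulfide

arene: present (CH(C6H5) — pendant –C6H5: benzene ring → arene).
amine: present (CH(CH2NH2) — pendant –CH2NH2: N on sp³ C, no adjacent C=O → amine).
amide: present (CH(NHCOCH3) — pendant –NHC(=O)CH3: N bonded to a carbonyl → amide (not amine)).
sulfide: no segment matches this pattern.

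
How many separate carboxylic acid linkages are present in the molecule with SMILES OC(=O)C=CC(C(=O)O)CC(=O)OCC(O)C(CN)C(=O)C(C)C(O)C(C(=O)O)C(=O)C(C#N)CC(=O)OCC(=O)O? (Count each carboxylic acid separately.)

Taking each segment in turn:
  HOOC: –COOH: carbonyl C bonded to –OH and C → carboxylic acid (the –OH is not a separate alcohol).
  CH=CH: C=C double bond → alkene.
  CH(COOH): pendant –COOH: carbonyl C bonded to C and –OH → carboxylic acid.
  CH2COOCH2: –C(=O)–O–C with C on the carbonyl side → ester.
  CH(OH): –OH on an sp³ carbon → alcohol (secondary).
  CH(CH2NH2): pendant –CH2NH2: N on sp³ C, no adjacent C=O → amine.
  CO: –C(=O)– with carbon on both sides → ketone.
  CH(OH): –OH on an sp³ carbon → alcohol (secondary).
  CH(COOH): pendant –COOH: carbonyl C bonded to C and –OH → carboxylic acid.
  CO: –C(=O)– with carbon on both sides → ketone.
  CH(CN): pendant –C≡N: nitrile.
  CH2COOCH2: –C(=O)–O–C with C on the carbonyl side → ester.
  COOH: –COOH: carbonyl C bonded to –OH and C → carboxylic acid (the –OH is not a separate alcohol).
Carboxylic acid appears at: HOOC, CH(COOH), CH(COOH), COOH → 4.

4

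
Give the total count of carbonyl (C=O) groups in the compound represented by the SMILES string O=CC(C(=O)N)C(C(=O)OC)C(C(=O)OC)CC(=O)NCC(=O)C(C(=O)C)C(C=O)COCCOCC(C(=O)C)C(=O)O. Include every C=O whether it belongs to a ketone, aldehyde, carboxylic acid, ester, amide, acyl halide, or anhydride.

OHC: aldehyde, 1 C=O (running total 1).
CH(CONH2): amide, 1 C=O (running total 2).
CH(COOCH3): ester, 1 C=O (running total 3).
CH(COOCH3): ester, 1 C=O (running total 4).
CH2CONHCH2: amide, 1 C=O (running total 5).
CO: ketone, 1 C=O (running total 6).
CH(COCH3): ketone, 1 C=O (running total 7).
CH(CHO): aldehyde, 1 C=O (running total 8).
CH(COCH3): ketone, 1 C=O (running total 9).
COOH: carboxylic acid, 1 C=O (running total 10).

10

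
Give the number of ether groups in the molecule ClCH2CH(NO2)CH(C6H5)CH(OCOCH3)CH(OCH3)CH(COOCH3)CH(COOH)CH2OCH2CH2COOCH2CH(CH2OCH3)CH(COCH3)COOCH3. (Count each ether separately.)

3

halogen on an sp³ carbon → alkyl halide.
–NO2 on an sp³ carbon → nitro (the N=O is not a carbonyl).
pendant –C6H5: benzene ring → arene.
pendant –OC(=O)CH3: an acyloxy group → ester.
pendant –OCH3: C–O–C with sp³ C, no adjacent C=O → ether.
pendant –COOCH3: carbonyl C bonded to C and –OCH3 → ester.
pendant –COOH: carbonyl C bonded to C and –OH → carboxylic acid.
C–O–C with sp³ carbons on both sides and no adjacent C=O → ether.
–C(=O)–O–C with C on the carbonyl side → ester.
pendant –CH2OCH3: C–O–C linkage → ether.
pendant –COCH3: carbonyl C bonded to two carbons → ketone.
–C(=O)OCH3: carbonyl C bonded to C and to –OCH3 → ester (not ketone + ether).
Ether appears at: CH(OCH3), CH2OCH2, CH(CH2OCH3) → 3.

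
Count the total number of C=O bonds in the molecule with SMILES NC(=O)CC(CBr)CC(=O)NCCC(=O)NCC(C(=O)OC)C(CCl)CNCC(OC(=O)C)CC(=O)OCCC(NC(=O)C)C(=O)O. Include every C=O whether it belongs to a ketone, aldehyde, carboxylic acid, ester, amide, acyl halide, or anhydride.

8

H2NCO: amide, 1 C=O (running total 1).
CH2CONHCH2: amide, 1 C=O (running total 2).
CH2CONHCH2: amide, 1 C=O (running total 3).
CH(COOCH3): ester, 1 C=O (running total 4).
CH(OCOCH3): ester, 1 C=O (running total 5).
CH2COOCH2: ester, 1 C=O (running total 6).
CH(NHCOCH3): amide, 1 C=O (running total 7).
COOH: carboxylic acid, 1 C=O (running total 8).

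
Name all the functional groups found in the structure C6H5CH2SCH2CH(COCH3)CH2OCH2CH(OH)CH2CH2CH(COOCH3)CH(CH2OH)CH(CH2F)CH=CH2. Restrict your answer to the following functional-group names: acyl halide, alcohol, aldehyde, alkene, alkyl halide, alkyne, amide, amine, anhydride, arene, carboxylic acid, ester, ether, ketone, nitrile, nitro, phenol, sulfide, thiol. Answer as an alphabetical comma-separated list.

Working along the chain:
  C6H5: C6H5– phenyl ring → arene.
  CH2SCH2: C–S–C linkage → sulfide (thioether).
  CH(COCH3): pendant –COCH3: carbonyl C bonded to two carbons → ketone.
  CH2OCH2: C–O–C with sp³ carbons on both sides and no adjacent C=O → ether.
  CH(OH): –OH on an sp³ carbon → alcohol (secondary).
  CH(COOCH3): pendant –COOCH3: carbonyl C bonded to C and –OCH3 → ester.
  CH(CH2OH): pendant –CH2OH on an sp³ backbone C → alcohol.
  CH(CH2F): pendant –CH2X: halogen on sp³ carbon → alkyl halide.
  CH=CH2: C=C double bond → alkene.

alcohol, alkene, alkyl halide, arene, ester, ether, ketone, sulfide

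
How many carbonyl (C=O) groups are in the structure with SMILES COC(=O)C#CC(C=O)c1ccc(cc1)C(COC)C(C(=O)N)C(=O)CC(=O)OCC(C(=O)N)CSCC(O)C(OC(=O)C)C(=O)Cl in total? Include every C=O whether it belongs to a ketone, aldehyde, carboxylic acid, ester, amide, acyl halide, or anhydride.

8

CH3OOC: ester, 1 C=O (running total 1).
CH(CHO): aldehyde, 1 C=O (running total 2).
CH(CONH2): amide, 1 C=O (running total 3).
CO: ketone, 1 C=O (running total 4).
CH2COOCH2: ester, 1 C=O (running total 5).
CH(CONH2): amide, 1 C=O (running total 6).
CH(OCOCH3): ester, 1 C=O (running total 7).
COCl: acyl halide, 1 C=O (running total 8).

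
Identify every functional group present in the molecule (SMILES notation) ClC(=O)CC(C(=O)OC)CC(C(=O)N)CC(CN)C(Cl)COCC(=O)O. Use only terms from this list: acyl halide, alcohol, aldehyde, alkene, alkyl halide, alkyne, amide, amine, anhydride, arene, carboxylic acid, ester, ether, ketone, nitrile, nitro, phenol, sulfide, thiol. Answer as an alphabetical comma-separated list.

acyl halide, alkyl halide, amide, amine, carboxylic acid, ester, ether

Taking each segment in turn:
  ClCO: –C(=O)Cl: carbonyl C bonded to C and to a halogen → acyl halide (not alkyl halide).
  CH(COOCH3): pendant –COOCH3: carbonyl C bonded to C and –OCH3 → ester.
  CH(CONH2): pendant –CONH2: carbonyl C bonded to C and N → amide.
  CH(CH2NH2): pendant –CH2NH2: N on sp³ C, no adjacent C=O → amine.
  CH(Cl): halogen on an sp³ carbon → alkyl halide.
  CH2OCH2: C–O–C with sp³ carbons on both sides and no adjacent C=O → ether.
  COOH: –COOH: carbonyl C bonded to –OH and C → carboxylic acid (the –OH is not a separate alcohol).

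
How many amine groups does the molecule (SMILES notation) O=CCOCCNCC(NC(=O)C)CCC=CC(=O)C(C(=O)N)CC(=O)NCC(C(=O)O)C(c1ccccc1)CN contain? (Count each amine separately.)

2

Taking each segment in turn:
  OHC: terminal –CHO: carbonyl C bonded to H and C → aldehyde.
  CH2OCH2: C–O–C with sp³ carbons on both sides and no adjacent C=O → ether.
  CH2NHCH2: C–N–C with sp³ carbons and no adjacent C=O → amine (secondary).
  CH(NHCOCH3): pendant –NHC(=O)CH3: N bonded to a carbonyl → amide (not amine).
  CH=CH: C=C double bond → alkene.
  CO: –C(=O)– with carbon on both sides → ketone.
  CH(CONH2): pendant –CONH2: carbonyl C bonded to C and N → amide.
  CH2CONHCH2: –C(=O)–N– linkage → amide (the N is not an amine).
  CH(COOH): pendant –COOH: carbonyl C bonded to C and –OH → carboxylic acid.
  CH(C6H5): pendant –C6H5: benzene ring → arene.
  CH2NH2: –NH2 on an sp³ carbon with no adjacent C=O → amine.
Amine appears at: CH2NHCH2, CH2NH2 → 2.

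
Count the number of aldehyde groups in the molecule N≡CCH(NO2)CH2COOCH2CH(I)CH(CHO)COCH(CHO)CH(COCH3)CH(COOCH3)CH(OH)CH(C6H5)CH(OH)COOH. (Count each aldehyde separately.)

2

Taking each segment in turn:
  N≡C: N≡C–: carbon triple-bonded to nitrogen → nitrile.
  CH(NO2): –NO2 on an sp³ carbon → nitro (the N=O is not a carbonyl).
  CH2COOCH2: –C(=O)–O–C with C on the carbonyl side → ester.
  CH(I): halogen on an sp³ carbon → alkyl halide.
  CH(CHO): pendant –CHO: carbonyl C bonded to C and H → aldehyde.
  CO: –C(=O)– with carbon on both sides → ketone.
  CH(CHO): pendant –CHO: carbonyl C bonded to C and H → aldehyde.
  CH(COCH3): pendant –COCH3: carbonyl C bonded to two carbons → ketone.
  CH(COOCH3): pendant –COOCH3: carbonyl C bonded to C and –OCH3 → ester.
  CH(OH): –OH on an sp³ carbon → alcohol (secondary).
  CH(C6H5): pendant –C6H5: benzene ring → arene.
  CH(OH): –OH on an sp³ carbon → alcohol (secondary).
  COOH: –COOH: carbonyl C bonded to –OH and C → carboxylic acid (the –OH is not a separate alcohol).
Aldehyde appears at: CH(CHO), CH(CHO) → 2.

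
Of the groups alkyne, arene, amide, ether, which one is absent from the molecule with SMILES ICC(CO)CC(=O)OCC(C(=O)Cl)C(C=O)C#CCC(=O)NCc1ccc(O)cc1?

ether

arene: present (C6H4OH — –OH attached directly to an aromatic ring → phenol (not alcohol); the ring itself is an arene).
alkyne: present (C≡C — C≡C triple bond → alkyne).
amide: present (CH2CONHCH2 — –C(=O)–N– linkage → amide (the N is not an amine)).
ether: absent. In CH2COOCH2, the C–O–C oxygen is adjacent to a C=O, so it belongs to an ester, not an ether.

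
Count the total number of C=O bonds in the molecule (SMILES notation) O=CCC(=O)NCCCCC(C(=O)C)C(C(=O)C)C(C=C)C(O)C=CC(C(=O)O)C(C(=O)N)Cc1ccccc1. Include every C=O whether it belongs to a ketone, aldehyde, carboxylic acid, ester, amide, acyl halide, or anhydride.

OHC: aldehyde, 1 C=O (running total 1).
CH2CONHCH2: amide, 1 C=O (running total 2).
CH(COCH3): ketone, 1 C=O (running total 3).
CH(COCH3): ketone, 1 C=O (running total 4).
CH(COOH): carboxylic acid, 1 C=O (running total 5).
CH(CONH2): amide, 1 C=O (running total 6).

6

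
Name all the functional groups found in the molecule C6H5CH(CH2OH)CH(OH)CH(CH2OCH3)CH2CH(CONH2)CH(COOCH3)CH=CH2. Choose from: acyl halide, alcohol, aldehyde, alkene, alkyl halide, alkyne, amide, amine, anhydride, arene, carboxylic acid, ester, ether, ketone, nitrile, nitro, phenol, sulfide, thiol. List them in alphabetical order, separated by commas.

Taking each segment in turn:
  C6H5: C6H5– phenyl ring → arene.
  CH(CH2OH): pendant –CH2OH on an sp³ backbone C → alcohol.
  CH(OH): –OH on an sp³ carbon → alcohol (secondary).
  CH(CH2OCH3): pendant –CH2OCH3: C–O–C linkage → ether.
  CH(CONH2): pendant –CONH2: carbonyl C bonded to C and N → amide.
  CH(COOCH3): pendant –COOCH3: carbonyl C bonded to C and –OCH3 → ester.
  CH=CH2: C=C double bond → alkene.

alcohol, alkene, amide, arene, ester, ether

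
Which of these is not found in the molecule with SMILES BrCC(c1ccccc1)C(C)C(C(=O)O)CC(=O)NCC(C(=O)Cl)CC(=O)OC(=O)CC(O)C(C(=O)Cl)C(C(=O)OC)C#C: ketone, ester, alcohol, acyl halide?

ketone

acyl halide: present (CH(COCl) — pendant –C(=O)X: carbonyl C bonded to C and halogen → acyl halide).
ester: present (CH(COOCH3) — pendant –COOCH3: carbonyl C bonded to C and –OCH3 → ester).
alcohol: present (CH(OH) — –OH on an sp³ carbon → alcohol (secondary)).
ketone: absent. In CH(COOCH3), the C=O is bonded to an –O–C group, which defines an ester, not a ketone. In CH2CONHCH2, the C=O is bonded to nitrogen, which defines an amide, not a ketone. In CH(COOH), the C=O bears an –OH, making it a carboxylic acid rather than a ketone. In CH(COCl), the C=O is bonded to a halogen, which defines an acyl halide, not a ketone. In CH2CO-O-COCH2, the two C=O groups share a bridging oxygen, which is an anhydride linkage, not a ketone.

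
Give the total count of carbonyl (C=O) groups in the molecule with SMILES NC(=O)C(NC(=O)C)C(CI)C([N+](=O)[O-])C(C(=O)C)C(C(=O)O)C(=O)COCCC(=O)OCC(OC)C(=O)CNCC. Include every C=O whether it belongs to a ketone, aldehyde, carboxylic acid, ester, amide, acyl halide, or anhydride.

7

H2NCO: amide, 1 C=O (running total 1).
CH(NHCOCH3): amide, 1 C=O (running total 2).
CH(COCH3): ketone, 1 C=O (running total 3).
CH(COOH): carboxylic acid, 1 C=O (running total 4).
CO: ketone, 1 C=O (running total 5).
CH2COOCH2: ester, 1 C=O (running total 6).
CO: ketone, 1 C=O (running total 7).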